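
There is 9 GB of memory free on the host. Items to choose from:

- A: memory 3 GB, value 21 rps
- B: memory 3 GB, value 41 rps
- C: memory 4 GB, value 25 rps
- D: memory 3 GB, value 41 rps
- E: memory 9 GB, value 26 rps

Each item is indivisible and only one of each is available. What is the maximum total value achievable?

103 rps

Check high-value combinations within 9 GB:
- A+B+D: memory 3+3+3=9, value 21+41+41=103
- B+D: memory 3+3=6, value 41+41=82
- B+C: memory 3+4=7, value 41+25=66
- C+D: memory 4+3=7, value 25+41=66
- A+B: memory 3+3=6, value 21+41=62
Best: 103 rps.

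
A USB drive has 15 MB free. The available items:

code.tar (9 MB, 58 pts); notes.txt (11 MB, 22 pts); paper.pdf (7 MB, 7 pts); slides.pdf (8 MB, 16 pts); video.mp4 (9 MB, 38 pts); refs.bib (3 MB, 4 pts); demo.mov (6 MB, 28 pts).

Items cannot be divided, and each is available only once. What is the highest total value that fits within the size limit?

86 pts

Check high-value combinations within 15 MB:
- code.tar+demo.mov: size 9+6=15, value 58+28=86
- video.mp4+demo.mov: size 9+6=15, value 38+28=66
- code.tar+refs.bib: size 9+3=12, value 58+4=62
- code.tar: size 9, value 58
Best: 86 pts.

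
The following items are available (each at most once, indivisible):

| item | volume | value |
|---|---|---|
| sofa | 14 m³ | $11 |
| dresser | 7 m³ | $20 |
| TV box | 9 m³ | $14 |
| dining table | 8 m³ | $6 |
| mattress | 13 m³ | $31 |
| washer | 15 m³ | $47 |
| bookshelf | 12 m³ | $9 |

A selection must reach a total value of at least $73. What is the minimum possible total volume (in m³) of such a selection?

Subsets with value ≥ 73, sorted by total volume:
- mattress+washer: volume 28, value 78
- dresser+dining table+washer: volume 30, value 73
- dresser+TV box+washer: volume 31, value 81
Minimum volume: 28 m³.

28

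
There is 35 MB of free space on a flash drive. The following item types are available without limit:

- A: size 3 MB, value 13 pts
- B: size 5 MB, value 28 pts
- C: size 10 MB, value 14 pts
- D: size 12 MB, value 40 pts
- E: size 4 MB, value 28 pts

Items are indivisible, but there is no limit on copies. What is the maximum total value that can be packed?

Best value-per-unit is E at 28/4; filling with it alone gives 8×28 = 224.
Optimal mix: 1×A + 8×E → size 35, value 237.

237 pts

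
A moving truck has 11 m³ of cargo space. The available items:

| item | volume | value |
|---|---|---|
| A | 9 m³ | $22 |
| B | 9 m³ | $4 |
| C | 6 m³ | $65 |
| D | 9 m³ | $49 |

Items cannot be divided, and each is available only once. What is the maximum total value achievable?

$65

Check high-value combinations within 11 m³:
- C: volume 6, value 65
- D: volume 9, value 49
- A: volume 9, value 22
Best: $65.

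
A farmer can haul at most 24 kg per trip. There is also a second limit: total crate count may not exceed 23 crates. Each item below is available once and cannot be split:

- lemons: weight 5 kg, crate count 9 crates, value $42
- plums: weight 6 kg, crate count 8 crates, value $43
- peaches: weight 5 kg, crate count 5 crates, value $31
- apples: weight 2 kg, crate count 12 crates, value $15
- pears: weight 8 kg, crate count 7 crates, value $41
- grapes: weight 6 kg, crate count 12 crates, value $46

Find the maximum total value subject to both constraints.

$116

Feasible sets respecting both limits:
- lemons+plums+peaches: weight 16, crate count 22, value 116
- plums+peaches+pears: weight 19, crate count 20, value 115
- lemons+peaches+pears: weight 18, crate count 21, value 114
- plums+grapes: weight 12, crate count 20, value 89
Best: $116.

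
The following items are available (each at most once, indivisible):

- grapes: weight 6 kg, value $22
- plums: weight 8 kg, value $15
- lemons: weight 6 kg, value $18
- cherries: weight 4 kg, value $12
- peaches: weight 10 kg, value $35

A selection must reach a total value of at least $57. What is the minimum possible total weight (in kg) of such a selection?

Subsets with value ≥ 57, sorted by total weight:
- grapes+peaches: weight 16, value 57
- grapes+cherries+peaches: weight 20, value 69
- lemons+cherries+peaches: weight 20, value 65
Minimum weight: 16 kg.

16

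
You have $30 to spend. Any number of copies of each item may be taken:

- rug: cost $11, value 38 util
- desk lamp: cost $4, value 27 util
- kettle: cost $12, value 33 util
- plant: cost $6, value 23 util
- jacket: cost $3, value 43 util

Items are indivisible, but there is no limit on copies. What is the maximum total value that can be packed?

Best value-per-unit is jacket at 43/3, and filling with it alone uses cost 10×3=30. No mix of the others beats 10×43 = 430.

430 util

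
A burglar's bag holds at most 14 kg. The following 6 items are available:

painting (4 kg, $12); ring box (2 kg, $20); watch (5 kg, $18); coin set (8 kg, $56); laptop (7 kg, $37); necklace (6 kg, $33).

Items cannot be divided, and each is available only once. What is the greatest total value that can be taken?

$89

Check high-value combinations within 14 kg:
- coin set+necklace: weight 8+6=14, value 56+33=89
- painting+ring box+coin set: weight 4+2+8=14, value 12+20+56=88
- ring box+coin set: weight 2+8=10, value 20+56=76
- ring box+watch+laptop: weight 2+5+7=14, value 20+18+37=75
Best: $89.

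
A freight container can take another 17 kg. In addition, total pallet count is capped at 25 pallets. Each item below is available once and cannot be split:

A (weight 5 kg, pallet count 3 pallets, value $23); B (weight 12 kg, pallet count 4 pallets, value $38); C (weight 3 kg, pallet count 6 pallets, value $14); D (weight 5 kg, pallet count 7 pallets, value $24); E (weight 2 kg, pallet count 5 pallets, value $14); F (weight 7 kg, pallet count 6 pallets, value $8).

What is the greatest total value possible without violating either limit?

$75

Feasible sets respecting both limits:
- A+C+D+E: weight 15, pallet count 21, value 75
- B+C+E: weight 17, pallet count 15, value 66
- B+D: weight 17, pallet count 11, value 62
- A+B: weight 17, pallet count 7, value 61
Best: $75.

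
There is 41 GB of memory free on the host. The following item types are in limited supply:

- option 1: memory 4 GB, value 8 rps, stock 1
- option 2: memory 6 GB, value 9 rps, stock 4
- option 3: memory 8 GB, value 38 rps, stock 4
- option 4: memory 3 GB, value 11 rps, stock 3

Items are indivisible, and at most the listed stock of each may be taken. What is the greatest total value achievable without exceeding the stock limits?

Best selections within memory 41 and stock limits:
- 4×option 3 + 3×option 4: memory 41, value 185
- 4×option 3 + 2×option 4: memory 38, value 174
Best: 185 rps.

185 rps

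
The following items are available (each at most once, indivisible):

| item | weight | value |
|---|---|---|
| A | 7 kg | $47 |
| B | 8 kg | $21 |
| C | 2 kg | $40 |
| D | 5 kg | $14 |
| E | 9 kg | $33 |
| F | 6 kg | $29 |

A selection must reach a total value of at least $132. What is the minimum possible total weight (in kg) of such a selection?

23

Subsets with value ≥ 132, sorted by total weight:
- A+B+C+F: weight 23, value 137
- A+C+D+E: weight 23, value 134
- A+C+E+F: weight 24, value 149
- A+B+C+E: weight 26, value 141
Minimum weight: 23 kg.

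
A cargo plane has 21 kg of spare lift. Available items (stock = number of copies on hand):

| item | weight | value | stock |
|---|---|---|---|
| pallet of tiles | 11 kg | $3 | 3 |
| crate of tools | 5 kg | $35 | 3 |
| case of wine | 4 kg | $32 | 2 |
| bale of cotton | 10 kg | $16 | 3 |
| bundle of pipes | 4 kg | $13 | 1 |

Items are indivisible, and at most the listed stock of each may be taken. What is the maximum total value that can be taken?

$137

Best selections within weight 21 and stock limits:
- 3×crate of tools + 1×case of wine: weight 19, value 137
- 2×crate of tools + 2×case of wine: weight 18, value 134
- 3×crate of tools + 1×bundle of pipes: weight 19, value 118
Best: $137.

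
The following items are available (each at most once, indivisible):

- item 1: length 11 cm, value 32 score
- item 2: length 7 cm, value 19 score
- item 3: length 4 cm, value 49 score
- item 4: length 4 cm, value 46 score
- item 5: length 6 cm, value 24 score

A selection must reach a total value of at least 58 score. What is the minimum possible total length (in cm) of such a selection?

Subsets with value ≥ 58, sorted by total length:
- item 3+item 4: length 8, value 95
- item 3+item 5: length 10, value 73
- item 4+item 5: length 10, value 70
- item 2+item 3: length 11, value 68
Minimum length: 8 cm.

8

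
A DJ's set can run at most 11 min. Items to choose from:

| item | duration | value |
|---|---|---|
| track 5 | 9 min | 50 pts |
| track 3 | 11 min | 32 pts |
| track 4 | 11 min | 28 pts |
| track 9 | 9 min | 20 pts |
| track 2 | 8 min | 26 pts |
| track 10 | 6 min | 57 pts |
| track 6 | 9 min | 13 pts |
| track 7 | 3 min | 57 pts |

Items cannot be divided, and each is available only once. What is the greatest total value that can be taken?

Check high-value combinations within 11 min:
- track 10+track 7: duration 6+3=9, value 57+57=114
- track 2+track 7: duration 8+3=11, value 26+57=83
- track 7: duration 3, value 57
- track 10: duration 6, value 57
Best: 114 pts.

114 pts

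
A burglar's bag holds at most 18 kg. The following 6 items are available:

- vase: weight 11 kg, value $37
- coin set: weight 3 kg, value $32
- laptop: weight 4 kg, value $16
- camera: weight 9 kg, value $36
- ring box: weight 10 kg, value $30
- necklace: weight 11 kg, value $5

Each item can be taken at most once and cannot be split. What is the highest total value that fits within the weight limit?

Check high-value combinations within 18 kg:
- vase+coin set+laptop: weight 11+3+4=18, value 37+32+16=85
- coin set+laptop+camera: weight 3+4+9=16, value 32+16+36=84
- coin set+laptop+ring box: weight 3+4+10=17, value 32+16+30=78
Best: $85.

$85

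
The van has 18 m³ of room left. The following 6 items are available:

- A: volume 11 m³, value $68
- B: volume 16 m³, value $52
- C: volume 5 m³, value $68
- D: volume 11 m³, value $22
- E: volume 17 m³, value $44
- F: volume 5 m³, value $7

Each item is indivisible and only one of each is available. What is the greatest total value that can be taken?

Check high-value combinations within 18 m³:
- A+C: volume 11+5=16, value 68+68=136
- C+D: volume 5+11=16, value 68+22=90
- C+F: volume 5+5=10, value 68+7=75
- A+F: volume 11+5=16, value 68+7=75
- C: volume 5, value 68
Best: $136.

$136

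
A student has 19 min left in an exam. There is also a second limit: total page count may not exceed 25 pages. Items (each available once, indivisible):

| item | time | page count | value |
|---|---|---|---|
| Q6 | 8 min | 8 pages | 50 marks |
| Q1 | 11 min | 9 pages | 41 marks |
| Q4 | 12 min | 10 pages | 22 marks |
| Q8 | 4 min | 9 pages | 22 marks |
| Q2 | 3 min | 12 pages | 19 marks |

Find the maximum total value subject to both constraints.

91 marks

Feasible sets respecting both limits:
- Q6+Q1: time 19, page count 17, value 91
- Q6+Q8: time 12, page count 17, value 72
- Q6+Q2: time 11, page count 20, value 69
- Q1+Q8: time 15, page count 18, value 63
Best: 91 marks.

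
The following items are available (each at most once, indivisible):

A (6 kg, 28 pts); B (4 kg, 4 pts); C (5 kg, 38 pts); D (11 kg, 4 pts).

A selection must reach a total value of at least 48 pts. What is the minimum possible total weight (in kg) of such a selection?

Subsets with value ≥ 48, sorted by total weight:
- A+C: weight 11, value 66
- A+B+C: weight 15, value 70
Minimum weight: 11 kg.

11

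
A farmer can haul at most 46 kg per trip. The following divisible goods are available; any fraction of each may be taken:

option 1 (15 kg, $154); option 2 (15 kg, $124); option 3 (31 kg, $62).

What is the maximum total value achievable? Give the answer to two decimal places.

Take in order of value per unit:
- option 1 (154/15 per unit): all 15 → value 154, running total 154.00
- option 2 (124/15 per unit): all 15 → value 124, running total 278.00
- option 3 (62/31 per unit): 16 of 31 → value 16×62/31 = 32.0000, running total 310.00
Total 310.00.

310.00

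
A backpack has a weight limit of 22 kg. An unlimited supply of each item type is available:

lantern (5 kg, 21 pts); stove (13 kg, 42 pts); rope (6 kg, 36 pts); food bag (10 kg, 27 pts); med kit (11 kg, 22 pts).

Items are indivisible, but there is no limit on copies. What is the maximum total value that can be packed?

114 pts

Best value-per-unit is rope at 36/6; filling with it alone gives 3×36 = 108.
Optimal mix: 2×lantern + 2×rope → weight 22, value 114.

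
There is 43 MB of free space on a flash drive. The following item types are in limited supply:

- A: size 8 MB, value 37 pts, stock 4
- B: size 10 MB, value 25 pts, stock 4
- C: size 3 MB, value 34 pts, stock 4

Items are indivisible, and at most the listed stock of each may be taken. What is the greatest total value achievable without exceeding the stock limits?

Top feasible selections:
- 4×A + 3×C: size 41, value 250
- 3×A + 4×C: size 36, value 247
Best: 250 pts.

250 pts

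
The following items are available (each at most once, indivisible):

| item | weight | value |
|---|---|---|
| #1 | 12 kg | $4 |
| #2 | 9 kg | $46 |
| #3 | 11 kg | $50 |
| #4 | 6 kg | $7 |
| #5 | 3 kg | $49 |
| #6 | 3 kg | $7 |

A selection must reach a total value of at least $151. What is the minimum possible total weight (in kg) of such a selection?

26

Subsets with value ≥ 151, sorted by total weight:
- #2+#3+#5+#6: weight 26, value 152
- #2+#3+#4+#5: weight 29, value 152
Minimum weight: 26 kg.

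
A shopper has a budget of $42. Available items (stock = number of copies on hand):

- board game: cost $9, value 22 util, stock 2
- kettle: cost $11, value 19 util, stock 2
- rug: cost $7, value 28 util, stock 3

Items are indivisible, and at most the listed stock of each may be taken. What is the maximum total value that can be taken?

128 util

Best selections within cost 42 and stock limits:
- 2×board game + 3×rug: cost 39, value 128
- 1×board game + 1×kettle + 3×rug: cost 41, value 125
Best: 128 util.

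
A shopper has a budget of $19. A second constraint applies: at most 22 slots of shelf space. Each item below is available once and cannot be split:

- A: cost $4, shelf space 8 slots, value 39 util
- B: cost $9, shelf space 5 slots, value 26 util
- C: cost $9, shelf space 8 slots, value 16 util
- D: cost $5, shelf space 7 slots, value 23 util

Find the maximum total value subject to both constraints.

88 util

Feasible sets respecting both limits:
- A+B+D: cost 18, shelf space 20, value 88
- A+B: cost 13, shelf space 13, value 65
- A+D: cost 9, shelf space 15, value 62
Best: 88 util.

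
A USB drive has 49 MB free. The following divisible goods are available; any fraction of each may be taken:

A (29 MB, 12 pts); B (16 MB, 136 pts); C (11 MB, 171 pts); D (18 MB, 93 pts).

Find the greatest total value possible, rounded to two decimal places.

Take in order of value per unit:
- C (171/11 per unit): all 11 → value 171, running total 171.00
- B (136/16 per unit): all 16 → value 136, running total 307.00
- D (93/18 per unit): all 18 → value 93, running total 400.00
- A (12/29 per unit): 4 of 29 → value 4×12/29 = 1.6552, running total 401.66
Total 401.66.

401.66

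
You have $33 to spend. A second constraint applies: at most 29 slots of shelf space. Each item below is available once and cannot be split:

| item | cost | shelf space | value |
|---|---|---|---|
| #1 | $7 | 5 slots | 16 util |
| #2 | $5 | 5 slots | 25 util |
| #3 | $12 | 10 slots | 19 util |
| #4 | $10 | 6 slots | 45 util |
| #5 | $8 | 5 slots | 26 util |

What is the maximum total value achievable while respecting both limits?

112 util

Feasible sets respecting both limits:
- #1+#2+#4+#5: cost 30, shelf space 21, value 112
- #2+#4+#5: cost 23, shelf space 16, value 96
- #3+#4+#5: cost 30, shelf space 21, value 90
- #2+#3+#4: cost 27, shelf space 21, value 89
Best: 112 util.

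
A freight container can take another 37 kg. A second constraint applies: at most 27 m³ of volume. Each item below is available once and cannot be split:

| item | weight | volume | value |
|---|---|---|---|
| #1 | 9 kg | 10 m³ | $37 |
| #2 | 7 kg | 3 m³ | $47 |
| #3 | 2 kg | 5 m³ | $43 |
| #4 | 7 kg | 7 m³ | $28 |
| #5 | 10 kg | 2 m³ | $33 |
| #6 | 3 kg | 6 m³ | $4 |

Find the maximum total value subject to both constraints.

Feasible sets respecting both limits:
- #1+#2+#3+#4+#5: weight 35, volume 27, value 188
- #1+#2+#3+#5+#6: weight 31, volume 26, value 164
- #1+#2+#3+#5: weight 28, volume 20, value 160
- #1+#2+#3+#4: weight 25, volume 25, value 155
Best: $188.

$188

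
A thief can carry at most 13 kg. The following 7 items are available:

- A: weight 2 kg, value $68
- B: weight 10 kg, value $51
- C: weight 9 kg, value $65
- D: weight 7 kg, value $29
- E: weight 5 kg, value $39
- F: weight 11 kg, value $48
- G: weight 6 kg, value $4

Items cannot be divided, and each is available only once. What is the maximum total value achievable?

$133

Check high-value combinations within 13 kg:
- A+C: weight 2+9=11, value 68+65=133
- A+B: weight 2+10=12, value 68+51=119
- A+F: weight 2+11=13, value 68+48=116
Best: $133.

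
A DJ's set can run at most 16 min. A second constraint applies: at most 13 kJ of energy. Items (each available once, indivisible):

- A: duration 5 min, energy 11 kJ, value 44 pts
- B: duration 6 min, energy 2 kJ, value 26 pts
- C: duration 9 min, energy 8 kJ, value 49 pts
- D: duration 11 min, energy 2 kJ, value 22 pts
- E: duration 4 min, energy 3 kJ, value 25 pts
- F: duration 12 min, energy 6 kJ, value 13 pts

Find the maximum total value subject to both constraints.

75 pts

Feasible sets respecting both limits:
- B+C: duration 15, energy 10, value 75
- C+E: duration 13, energy 11, value 74
- A+B: duration 11, energy 13, value 70
- A+D: duration 16, energy 13, value 66
Best: 75 pts.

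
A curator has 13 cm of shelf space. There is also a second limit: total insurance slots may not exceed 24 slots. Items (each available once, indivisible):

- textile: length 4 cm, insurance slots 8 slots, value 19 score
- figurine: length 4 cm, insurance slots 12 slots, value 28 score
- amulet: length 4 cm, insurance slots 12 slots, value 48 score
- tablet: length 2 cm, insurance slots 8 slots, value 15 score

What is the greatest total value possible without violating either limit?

Feasible sets respecting both limits:
- figurine+amulet: length 8, insurance slots 24, value 76
- textile+amulet: length 8, insurance slots 20, value 67
- amulet+tablet: length 6, insurance slots 20, value 63
- amulet: length 4, insurance slots 12, value 48
Best: 76 score.

76 score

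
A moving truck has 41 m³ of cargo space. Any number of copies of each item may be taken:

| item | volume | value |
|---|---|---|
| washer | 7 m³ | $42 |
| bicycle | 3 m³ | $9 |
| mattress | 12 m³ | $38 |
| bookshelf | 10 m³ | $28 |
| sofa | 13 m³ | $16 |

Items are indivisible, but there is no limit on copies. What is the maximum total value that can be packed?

Best value-per-unit is washer at 42/7; filling with it alone gives 5×42 = 210.
Optimal mix: 5×washer + 2×bicycle → volume 41, value 228.

$228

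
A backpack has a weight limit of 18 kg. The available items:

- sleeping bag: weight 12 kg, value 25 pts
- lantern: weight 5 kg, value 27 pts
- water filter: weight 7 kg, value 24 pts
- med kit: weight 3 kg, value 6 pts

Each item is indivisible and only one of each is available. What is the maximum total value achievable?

57 pts

Check high-value combinations within 18 kg:
- lantern+water filter+med kit: weight 5+7+3=15, value 27+24+6=57
- sleeping bag+lantern: weight 12+5=17, value 25+27=52
- lantern+water filter: weight 5+7=12, value 27+24=51
Best: 57 pts.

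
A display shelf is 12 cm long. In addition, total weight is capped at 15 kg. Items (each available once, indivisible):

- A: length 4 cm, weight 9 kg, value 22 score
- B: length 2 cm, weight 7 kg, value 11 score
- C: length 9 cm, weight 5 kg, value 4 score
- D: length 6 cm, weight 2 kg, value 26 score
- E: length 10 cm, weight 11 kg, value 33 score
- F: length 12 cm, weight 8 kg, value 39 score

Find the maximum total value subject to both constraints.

48 score

Feasible sets respecting both limits:
- A+D: length 10, weight 11, value 48
- F: length 12, weight 8, value 39
- B+D: length 8, weight 9, value 37
- E: length 10, weight 11, value 33
Best: 48 score.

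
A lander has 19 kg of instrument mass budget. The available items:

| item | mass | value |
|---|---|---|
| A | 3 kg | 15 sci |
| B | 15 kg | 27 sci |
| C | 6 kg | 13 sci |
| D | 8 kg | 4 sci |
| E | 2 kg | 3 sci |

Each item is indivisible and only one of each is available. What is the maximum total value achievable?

42 sci

Check high-value combinations within 19 kg:
- A+B: mass 3+15=18, value 15+27=42
- A+C+D+E: mass 3+6+8+2=19, value 15+13+4+3=35
- A+C+D: mass 3+6+8=17, value 15+13+4=32
- A+C+E: mass 3+6+2=11, value 15+13+3=31
- B+E: mass 15+2=17, value 27+3=30
Best: 42 sci.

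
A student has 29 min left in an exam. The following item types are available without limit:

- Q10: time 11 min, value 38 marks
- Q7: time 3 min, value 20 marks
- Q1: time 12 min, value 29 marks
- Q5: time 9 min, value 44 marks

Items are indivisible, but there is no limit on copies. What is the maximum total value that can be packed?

Best value-per-unit is Q7 at 20/3, and filling with it alone uses time 9×3=27. No mix of the others beats 9×20 = 180.

180 marks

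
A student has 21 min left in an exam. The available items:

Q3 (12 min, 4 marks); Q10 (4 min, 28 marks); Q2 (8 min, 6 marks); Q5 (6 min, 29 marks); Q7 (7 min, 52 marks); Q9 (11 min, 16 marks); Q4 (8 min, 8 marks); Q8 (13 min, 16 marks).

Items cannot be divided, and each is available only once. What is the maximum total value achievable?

109 marks

Check high-value combinations within 21 min:
- Q10+Q5+Q7: time 4+6+7=17, value 28+29+52=109
- Q5+Q7+Q4: time 6+7+8=21, value 29+52+8=89
- Q10+Q7+Q4: time 4+7+8=19, value 28+52+8=88
- Q2+Q5+Q7: time 8+6+7=21, value 6+29+52=87
Best: 109 marks.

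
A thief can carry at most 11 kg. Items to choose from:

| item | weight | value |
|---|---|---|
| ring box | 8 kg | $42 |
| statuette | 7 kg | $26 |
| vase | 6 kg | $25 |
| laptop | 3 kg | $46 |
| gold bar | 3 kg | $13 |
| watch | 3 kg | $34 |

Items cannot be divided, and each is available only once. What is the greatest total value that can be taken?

Check high-value combinations within 11 kg:
- laptop+gold bar+watch: weight 3+3+3=9, value 46+13+34=93
- ring box+laptop: weight 8+3=11, value 42+46=88
- laptop+watch: weight 3+3=6, value 46+34=80
- ring box+watch: weight 8+3=11, value 42+34=76
Best: $93.

$93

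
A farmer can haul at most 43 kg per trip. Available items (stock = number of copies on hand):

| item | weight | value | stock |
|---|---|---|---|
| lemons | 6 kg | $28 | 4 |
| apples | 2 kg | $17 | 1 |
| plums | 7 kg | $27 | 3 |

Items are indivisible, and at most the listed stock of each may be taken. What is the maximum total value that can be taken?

Best selections within weight 43 and stock limits:
- 4×lemons + 1×apples + 2×plums: weight 40, value 183
- 3×lemons + 1×apples + 3×plums: weight 41, value 182
- 4×lemons + 2×plums: weight 38, value 166
Best: $183.

$183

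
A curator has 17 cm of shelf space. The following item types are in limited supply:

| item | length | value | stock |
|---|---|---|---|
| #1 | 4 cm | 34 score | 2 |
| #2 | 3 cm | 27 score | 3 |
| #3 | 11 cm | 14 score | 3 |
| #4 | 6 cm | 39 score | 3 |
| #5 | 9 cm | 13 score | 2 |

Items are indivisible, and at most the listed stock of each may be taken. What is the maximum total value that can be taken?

Best selections within length 17 and stock limits:
- 2×#1 + 3×#2: length 17, value 149
- 2×#1 + 1×#2 + 1×#4: length 17, value 134
Best: 149 score.

149 score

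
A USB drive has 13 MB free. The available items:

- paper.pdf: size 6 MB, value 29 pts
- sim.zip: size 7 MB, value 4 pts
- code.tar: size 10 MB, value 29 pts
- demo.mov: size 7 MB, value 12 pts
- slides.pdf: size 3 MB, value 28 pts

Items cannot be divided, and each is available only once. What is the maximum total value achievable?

57 pts

This is a 0/1 knapsack; check combinations near the capacity.
- paper.pdf+slides.pdf: size 6+3=9, value 29+28=57
- code.tar+slides.pdf: size 10+3=13, value 29+28=57
- paper.pdf+demo.mov: size 6+7=13, value 29+12=41
Best: 57 pts.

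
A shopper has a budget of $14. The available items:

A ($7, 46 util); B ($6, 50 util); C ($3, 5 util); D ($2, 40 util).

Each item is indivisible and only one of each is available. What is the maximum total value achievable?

Check high-value combinations within $14:
- A+B: cost 7+6=13, value 46+50=96
- B+C+D: cost 6+3+2=11, value 50+5+40=95
- A+C+D: cost 7+3+2=12, value 46+5+40=91
- B+D: cost 6+2=8, value 50+40=90
- A+D: cost 7+2=9, value 46+40=86
Best: 96 util.

96 util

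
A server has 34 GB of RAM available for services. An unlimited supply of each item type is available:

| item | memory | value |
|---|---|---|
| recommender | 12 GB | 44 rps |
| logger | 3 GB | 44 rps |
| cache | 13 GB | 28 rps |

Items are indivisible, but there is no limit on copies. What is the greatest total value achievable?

Best value-per-unit is logger at 44/3, and filling with it alone uses memory 11×3=33. No mix of the others beats 11×44 = 484.

484 rps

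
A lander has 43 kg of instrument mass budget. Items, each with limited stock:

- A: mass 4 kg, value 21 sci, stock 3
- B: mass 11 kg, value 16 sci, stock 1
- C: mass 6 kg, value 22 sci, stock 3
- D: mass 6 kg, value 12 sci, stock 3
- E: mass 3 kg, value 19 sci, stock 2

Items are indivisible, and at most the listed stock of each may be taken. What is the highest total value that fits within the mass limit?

Top feasible selections:
- 3×A + 3×C + 1×D + 2×E: mass 42, value 179
- 3×A + 2×C + 2×D + 2×E: mass 42, value 169
- 3×A + 3×C + 2×E: mass 36, value 167
- 2×A + 1×B + 3×C + 2×E: mass 43, value 162
Best: 179 sci.

179 sci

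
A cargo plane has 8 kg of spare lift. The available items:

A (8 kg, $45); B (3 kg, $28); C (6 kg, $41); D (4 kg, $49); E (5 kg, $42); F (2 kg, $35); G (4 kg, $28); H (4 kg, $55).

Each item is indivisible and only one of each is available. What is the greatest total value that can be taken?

$104

This is a 0/1 knapsack; check combinations near the capacity.
- D+H: weight 4+4=8, value 49+55=104
- F+H: weight 2+4=6, value 35+55=90
- D+F: weight 4+2=6, value 49+35=84
Best: $104.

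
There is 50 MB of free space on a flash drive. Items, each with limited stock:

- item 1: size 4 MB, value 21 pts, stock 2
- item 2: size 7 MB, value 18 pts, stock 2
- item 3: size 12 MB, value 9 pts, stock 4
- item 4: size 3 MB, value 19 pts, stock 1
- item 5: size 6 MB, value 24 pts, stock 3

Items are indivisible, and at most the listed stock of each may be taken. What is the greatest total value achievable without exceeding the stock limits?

169 pts

Top feasible selections:
- 2×item 1 + 2×item 2 + 1×item 4 + 3×item 5: size 43, value 169
- 2×item 1 + 1×item 2 + 1×item 3 + 1×item 4 + 3×item 5: size 48, value 160
- 2×item 1 + 2×item 2 + 1×item 3 + 1×item 4 + 2×item 5: size 49, value 154
- 2×item 1 + 1×item 2 + 1×item 4 + 3×item 5: size 36, value 151
Best: 169 pts.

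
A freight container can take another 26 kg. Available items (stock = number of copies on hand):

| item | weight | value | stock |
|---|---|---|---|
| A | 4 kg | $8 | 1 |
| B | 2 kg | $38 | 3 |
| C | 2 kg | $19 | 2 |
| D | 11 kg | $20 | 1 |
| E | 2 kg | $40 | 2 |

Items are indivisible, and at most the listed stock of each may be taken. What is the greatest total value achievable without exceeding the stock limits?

Best selections within weight 26 and stock limits:
- 3×B + 2×C + 1×D + 2×E: weight 25, value 252
- 1×A + 3×B + 2×C + 2×E: weight 18, value 240
- 3×B + 1×C + 1×D + 2×E: weight 23, value 233
- 3×B + 2×C + 2×E: weight 14, value 232
Best: $252.

$252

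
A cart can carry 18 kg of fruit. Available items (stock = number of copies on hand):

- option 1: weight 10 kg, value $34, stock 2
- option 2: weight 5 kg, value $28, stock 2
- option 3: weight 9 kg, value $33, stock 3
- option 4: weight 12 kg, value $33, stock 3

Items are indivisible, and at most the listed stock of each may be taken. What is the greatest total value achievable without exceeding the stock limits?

Top feasible selections:
- 2×option 3: weight 18, value 66
- 1×option 1 + 1×option 2: weight 15, value 62
Best: $66.

$66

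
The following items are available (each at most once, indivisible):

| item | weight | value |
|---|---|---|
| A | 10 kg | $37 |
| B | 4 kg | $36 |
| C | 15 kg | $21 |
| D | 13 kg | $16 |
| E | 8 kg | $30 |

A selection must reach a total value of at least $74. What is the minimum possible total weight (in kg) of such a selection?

22

Subsets with value ≥ 74, sorted by total weight:
- A+B+E: weight 22, value 103
- B+D+E: weight 25, value 82
Minimum weight: 22 kg.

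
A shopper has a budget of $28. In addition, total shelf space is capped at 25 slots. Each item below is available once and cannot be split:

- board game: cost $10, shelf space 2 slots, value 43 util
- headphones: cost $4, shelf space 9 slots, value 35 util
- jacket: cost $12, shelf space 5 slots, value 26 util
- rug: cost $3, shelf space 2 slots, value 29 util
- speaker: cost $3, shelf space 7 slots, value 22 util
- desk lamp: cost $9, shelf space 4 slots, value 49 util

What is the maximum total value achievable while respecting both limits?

Feasible sets respecting both limits:
- board game+headphones+rug+desk lamp: cost 26, shelf space 17, value 156
- board game+headphones+speaker+desk lamp: cost 26, shelf space 22, value 149
- board game+rug+speaker+desk lamp: cost 25, shelf space 15, value 143
- headphones+jacket+rug+desk lamp: cost 28, shelf space 20, value 139
Best: 156 util.

156 util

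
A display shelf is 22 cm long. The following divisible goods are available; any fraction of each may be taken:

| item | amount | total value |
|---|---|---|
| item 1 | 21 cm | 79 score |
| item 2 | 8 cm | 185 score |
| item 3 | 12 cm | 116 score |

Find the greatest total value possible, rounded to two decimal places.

308.52

Take in order of value per unit:
- item 2 (185/8 per unit): all 8 → value 185, running total 185.00
- item 3 (116/12 per unit): all 12 → value 116, running total 301.00
- item 1 (79/21 per unit): 2 of 21 → value 2×79/21 = 7.5238, running total 308.52
Total 308.52.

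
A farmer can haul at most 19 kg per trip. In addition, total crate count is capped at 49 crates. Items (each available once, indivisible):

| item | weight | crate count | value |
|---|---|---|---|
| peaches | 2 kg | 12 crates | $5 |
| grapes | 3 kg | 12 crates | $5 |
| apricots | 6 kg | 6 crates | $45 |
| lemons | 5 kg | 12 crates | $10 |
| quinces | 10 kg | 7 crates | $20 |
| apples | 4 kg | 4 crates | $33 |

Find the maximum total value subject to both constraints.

$93

Feasible sets respecting both limits:
- peaches+apricots+lemons+apples: weight 17, crate count 34, value 93
- grapes+apricots+lemons+apples: weight 18, crate count 34, value 93
- peaches+grapes+apricots+apples: weight 15, crate count 34, value 88
Best: $93.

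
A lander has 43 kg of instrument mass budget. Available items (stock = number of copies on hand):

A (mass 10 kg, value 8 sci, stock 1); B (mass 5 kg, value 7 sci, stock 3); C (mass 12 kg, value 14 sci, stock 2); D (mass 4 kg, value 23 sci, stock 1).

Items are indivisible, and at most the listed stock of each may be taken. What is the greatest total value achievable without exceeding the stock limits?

Best selections within mass 43 and stock limits:
- 3×B + 2×C + 1×D: mass 43, value 72
- 1×A + 3×B + 1×C + 1×D: mass 41, value 66
- 1×A + 1×B + 2×C + 1×D: mass 43, value 66
- 2×B + 2×C + 1×D: mass 38, value 65
Best: 72 sci.

72 sci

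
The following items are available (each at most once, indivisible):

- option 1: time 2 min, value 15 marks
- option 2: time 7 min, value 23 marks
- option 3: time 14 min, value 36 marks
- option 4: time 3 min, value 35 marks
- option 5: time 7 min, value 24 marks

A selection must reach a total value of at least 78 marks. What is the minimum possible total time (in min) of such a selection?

17

Subsets with value ≥ 78, sorted by total time:
- option 2+option 4+option 5: time 17, value 82
- option 1+option 2+option 4+option 5: time 19, value 97
- option 1+option 3+option 4: time 19, value 86
- option 3+option 4+option 5: time 24, value 95
Minimum time: 17 min.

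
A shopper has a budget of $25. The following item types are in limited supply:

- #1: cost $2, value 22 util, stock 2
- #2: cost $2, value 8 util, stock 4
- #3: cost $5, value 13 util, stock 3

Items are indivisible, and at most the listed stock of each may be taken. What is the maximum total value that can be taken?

Best selections within cost 25 and stock limits:
- 2×#1 + 3×#2 + 3×#3: cost 25, value 107
- 2×#1 + 4×#2 + 2×#3: cost 22, value 102
Best: 107 util.

107 util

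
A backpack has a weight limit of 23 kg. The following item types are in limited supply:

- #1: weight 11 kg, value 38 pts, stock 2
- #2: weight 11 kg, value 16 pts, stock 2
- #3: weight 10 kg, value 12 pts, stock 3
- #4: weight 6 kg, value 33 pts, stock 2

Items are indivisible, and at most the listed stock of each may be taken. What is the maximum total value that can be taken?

Best selections within weight 23 and stock limits:
- 1×#1 + 2×#4: weight 23, value 104
- 1×#2 + 2×#4: weight 23, value 82
- 1×#3 + 2×#4: weight 22, value 78
Best: 104 pts.

104 pts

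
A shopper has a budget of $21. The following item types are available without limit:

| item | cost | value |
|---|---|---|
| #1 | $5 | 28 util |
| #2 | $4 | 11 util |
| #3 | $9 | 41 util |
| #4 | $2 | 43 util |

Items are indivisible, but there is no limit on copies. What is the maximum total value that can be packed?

Best value-per-unit is #4 at 43/2, and filling with it alone uses cost 10×2=20. No mix of the others beats 10×43 = 430.

430 util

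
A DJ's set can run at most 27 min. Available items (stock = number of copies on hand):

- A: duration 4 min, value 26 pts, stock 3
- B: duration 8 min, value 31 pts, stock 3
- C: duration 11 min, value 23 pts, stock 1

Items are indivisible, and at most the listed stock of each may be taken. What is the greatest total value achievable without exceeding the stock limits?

Top feasible selections:
- 2×A + 2×B: duration 24, value 114
- 3×A + 1×B: duration 20, value 109
- 2×A + 1×B + 1×C: duration 27, value 106
- 3×A + 1×C: duration 23, value 101
Best: 114 pts.

114 pts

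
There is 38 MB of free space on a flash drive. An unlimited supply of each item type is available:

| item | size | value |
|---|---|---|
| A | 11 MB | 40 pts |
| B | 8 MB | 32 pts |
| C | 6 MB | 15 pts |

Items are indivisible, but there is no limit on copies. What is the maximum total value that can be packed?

Best value-per-unit is B at 32/8; filling with it alone gives 4×32 = 128.
Optimal mix: 2×A + 2×B → size 38, value 144.

144 pts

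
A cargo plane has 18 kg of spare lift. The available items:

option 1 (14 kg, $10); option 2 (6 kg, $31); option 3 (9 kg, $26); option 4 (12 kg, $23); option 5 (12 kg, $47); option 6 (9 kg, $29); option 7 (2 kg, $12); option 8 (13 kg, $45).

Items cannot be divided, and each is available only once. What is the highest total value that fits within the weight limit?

$78

This is a 0/1 knapsack; check combinations near the capacity.
- option 2+option 5: weight 6+12=18, value 31+47=78
- option 2+option 6+option 7: weight 6+9+2=17, value 31+29+12=72
- option 2+option 3+option 7: weight 6+9+2=17, value 31+26+12=69
- option 2+option 6: weight 6+9=15, value 31+29=60
- option 5+option 7: weight 12+2=14, value 47+12=59
Best: $78.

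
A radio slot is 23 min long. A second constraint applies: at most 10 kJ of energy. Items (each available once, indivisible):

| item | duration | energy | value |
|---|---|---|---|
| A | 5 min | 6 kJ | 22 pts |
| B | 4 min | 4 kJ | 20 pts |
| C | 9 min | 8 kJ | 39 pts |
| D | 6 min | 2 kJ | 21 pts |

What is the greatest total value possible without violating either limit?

Feasible sets respecting both limits:
- C+D: duration 15, energy 10, value 60
- A+D: duration 11, energy 8, value 43
- A+B: duration 9, energy 10, value 42
- B+D: duration 10, energy 6, value 41
Best: 60 pts.

60 pts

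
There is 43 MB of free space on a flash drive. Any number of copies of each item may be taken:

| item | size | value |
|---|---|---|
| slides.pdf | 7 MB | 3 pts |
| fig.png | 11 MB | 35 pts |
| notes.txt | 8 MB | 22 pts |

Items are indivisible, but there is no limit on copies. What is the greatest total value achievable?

127 pts

Best value-per-unit is fig.png at 35/11; filling with it alone gives 3×35 = 105.
Optimal mix: 3×fig.png + 1×notes.txt → size 41, value 127.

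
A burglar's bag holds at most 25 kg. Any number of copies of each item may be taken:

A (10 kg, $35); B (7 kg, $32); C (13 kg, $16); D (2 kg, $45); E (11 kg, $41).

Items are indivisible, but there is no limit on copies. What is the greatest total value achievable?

Best value-per-unit is D at 45/2, and filling with it alone uses weight 12×2=24. No mix of the others beats 12×45 = 540.

$540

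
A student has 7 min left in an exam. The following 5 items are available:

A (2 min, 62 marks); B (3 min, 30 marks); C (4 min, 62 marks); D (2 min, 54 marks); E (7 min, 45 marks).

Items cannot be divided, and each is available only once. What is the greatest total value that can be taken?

This is a 0/1 knapsack; check combinations near the capacity.
- A+B+D: time 2+3+2=7, value 62+30+54=146
- A+C: time 2+4=6, value 62+62=124
- A+D: time 2+2=4, value 62+54=116
- C+D: time 4+2=6, value 62+54=116
- A+B: time 2+3=5, value 62+30=92
Best: 146 marks.

146 marks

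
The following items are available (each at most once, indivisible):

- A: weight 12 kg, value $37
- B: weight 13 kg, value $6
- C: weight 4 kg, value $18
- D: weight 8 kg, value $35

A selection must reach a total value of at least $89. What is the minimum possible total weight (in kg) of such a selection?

Subsets with value ≥ 89, sorted by total weight:
- A+C+D: weight 24, value 90
- A+B+C+D: weight 37, value 96
Minimum weight: 24 kg.

24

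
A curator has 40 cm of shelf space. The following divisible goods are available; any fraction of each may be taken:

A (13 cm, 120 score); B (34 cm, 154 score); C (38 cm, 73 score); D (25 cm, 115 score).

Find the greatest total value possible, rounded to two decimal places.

244.06

Take in order of value per unit:
- A (120/13 per unit): all 13 → value 120, running total 120.00
- D (115/25 per unit): all 25 → value 115, running total 235.00
- B (154/34 per unit): 2 of 34 → value 2×154/34 = 9.0588, running total 244.06
Total 244.06.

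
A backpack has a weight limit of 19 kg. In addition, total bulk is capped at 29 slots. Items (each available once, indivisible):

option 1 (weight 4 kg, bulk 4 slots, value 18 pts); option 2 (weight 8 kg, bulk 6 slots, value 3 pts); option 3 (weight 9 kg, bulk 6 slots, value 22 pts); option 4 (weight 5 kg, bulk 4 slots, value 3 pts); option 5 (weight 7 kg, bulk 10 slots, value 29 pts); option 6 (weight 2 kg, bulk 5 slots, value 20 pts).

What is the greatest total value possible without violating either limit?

Feasible sets respecting both limits:
- option 3+option 5+option 6: weight 18, bulk 21, value 71
- option 1+option 4+option 5+option 6: weight 18, bulk 23, value 70
- option 1+option 5+option 6: weight 13, bulk 19, value 67
- option 1+option 3+option 6: weight 15, bulk 15, value 60
Best: 71 pts.

71 pts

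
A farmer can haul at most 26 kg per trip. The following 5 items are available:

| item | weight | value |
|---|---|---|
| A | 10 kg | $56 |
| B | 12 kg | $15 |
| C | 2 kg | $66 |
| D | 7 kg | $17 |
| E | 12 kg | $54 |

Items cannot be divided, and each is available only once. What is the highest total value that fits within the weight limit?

This is a 0/1 knapsack; check combinations near the capacity.
- A+C+E: weight 10+2+12=24, value 56+66+54=176
- A+C+D: weight 10+2+7=19, value 56+66+17=139
- C+D+E: weight 2+7+12=21, value 66+17+54=137
- A+B+C: weight 10+12+2=24, value 56+15+66=137
Best: $176.

$176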